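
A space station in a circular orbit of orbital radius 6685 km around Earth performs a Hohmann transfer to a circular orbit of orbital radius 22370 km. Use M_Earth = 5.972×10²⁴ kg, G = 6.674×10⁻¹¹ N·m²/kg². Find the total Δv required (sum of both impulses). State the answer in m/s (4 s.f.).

Δv_total ≈ 3218 m/s

μ = GM = 6.674×10⁻¹¹ × 5.972×10²⁴ = 3.986×10¹⁴ m³/s².
r₁ = 6685 km = 6.685×10⁶ m.
r₂ = 22370 km = 2.237×10⁷ m.
Transfer ellipse a_t = (r₁ + r₂)/2 = 1.453×10⁷ m.
At r₁: circular v_c1 = √(μ/r₁) = 7722 m/s; transfer-perigee v_p = √[μ(2/r₁ − 1/a_t)] = 9582 m/s.
Δv₁ = v_p − v_c1 = 1860 m/s.
At r₂: circular v_c2 = √(μ/r₂) = 4221 m/s; transfer-apogee v_a = √[μ(2/r₂ − 1/a_t)] = 2863 m/s.
Δv₂ = v_c2 − v_a = 1358 m/s.
Total Δv = Δv₁ + Δv₂ = 3218 m/s.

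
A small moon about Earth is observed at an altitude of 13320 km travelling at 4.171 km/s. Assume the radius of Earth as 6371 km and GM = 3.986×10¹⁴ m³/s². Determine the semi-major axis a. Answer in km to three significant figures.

r = 6371 + 13320 = 19691 km = 1.969×10⁷ m.
Specific orbital energy ε = v²/2 − μ/r = (4171)²/2 − 3.986×10¹⁴/1.969×10⁷ = -1.154×10⁷ J/kg.
Since ε = −μ/(2a), a = −μ/(2ε) = 1.726×10⁷ m = 17264 km.

a ≈ 17300 km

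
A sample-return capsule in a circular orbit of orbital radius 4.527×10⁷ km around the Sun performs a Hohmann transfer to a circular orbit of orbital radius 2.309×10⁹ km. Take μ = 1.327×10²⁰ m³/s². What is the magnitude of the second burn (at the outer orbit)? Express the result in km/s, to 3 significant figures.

Δv ≈ 6.09 km/s

r₁ = 4.527×10⁷ km = 4.527×10¹⁰ m.
r₂ = 2.309×10⁹ km = 2.309×10¹² m.
Transfer ellipse a_t = (r₁ + r₂)/2 = 1.177×10¹² m.
At r₁: circular v_c1 = √(μ/r₁) = 54140 m/s; transfer-perihelion v_p = √[μ(2/r₁ − 1/a_t)] = 75830 m/s.
At r₂: circular v_c2 = √(μ/r₂) = 7581 m/s; transfer-aphelion v_a = √[μ(2/r₂ − 1/a_t)] = 1487 m/s.
Δv₂ = v_c2 − v_a = 6094 m/s.
= 6.094 km/s.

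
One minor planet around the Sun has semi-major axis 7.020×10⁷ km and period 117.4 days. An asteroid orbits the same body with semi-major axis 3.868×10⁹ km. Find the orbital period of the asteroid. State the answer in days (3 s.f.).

Kepler's third law: T² ∝ a³, so T₂ = T₁ (a₂/a₁)^(3/2).
a₂/a₁ = 55.10, (a₂/a₁)^(3/2) = 409.0.
T₂ = 117.4 × 409.0 = 48020 days.

T₂ ≈ 48000 days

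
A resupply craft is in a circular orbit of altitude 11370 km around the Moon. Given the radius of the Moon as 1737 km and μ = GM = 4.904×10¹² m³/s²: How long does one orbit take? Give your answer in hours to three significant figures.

r = 1737 + 11370 = 13107 km = 1.3107×10⁷ m.
Kepler's third law: T = 2π√(r³/μ) = 2π√((1.311×10⁷)³ / 4.904×10¹²).
r³/μ = 4.592×10⁸ s², so T = 2π × 2.143×10⁴ = 1.346×10⁵ s.
Converting: 1.346×10⁵ s ÷ 3600 = 37.40 hours.

T ≈ 37.4 hours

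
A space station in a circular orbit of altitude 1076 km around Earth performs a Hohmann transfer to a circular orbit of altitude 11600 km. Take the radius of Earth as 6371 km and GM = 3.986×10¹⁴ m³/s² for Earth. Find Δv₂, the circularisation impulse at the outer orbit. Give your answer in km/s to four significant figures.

Δv ≈ 1.104 km/s

r₁ = 6371 + 1076 = 7447.0 km = 7.4470×10⁶ m.
r₂ = 6371 + 11600 = 17971 km = 1.7971×10⁷ m.
Transfer ellipse a_t = (r₁ + r₂)/2 = 1.271×10⁷ m.
At r₁: circular v_c1 = √(μ/r₁) = 7316 m/s; transfer-perigee v_p = √[μ(2/r₁ − 1/a_t)] = 8700 m/s.
At r₂: circular v_c2 = √(μ/r₂) = 4710 m/s; transfer-apogee v_a = √[μ(2/r₂ − 1/a_t)] = 3605 m/s.
Δv₂ = v_c2 − v_a = 1104 m/s.
= 1.104 km/s.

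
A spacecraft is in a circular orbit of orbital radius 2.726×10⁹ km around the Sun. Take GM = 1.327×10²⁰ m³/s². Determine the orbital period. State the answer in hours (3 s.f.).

r = 2.726×10⁹ km = 2.726×10¹² m.
Kepler's third law: T = 2π√(r³/μ) = 2π√((2.726×10¹²)³ / 1.327×10²⁰).
r³/μ = 1.527×10¹⁷ s², so T = 2π × 3.907×10⁸ = 2.455×10⁹ s.
Converting: 2.455×10⁹ s ÷ 3600 = 6.819×10⁵ hours.

T ≈ 682000 hours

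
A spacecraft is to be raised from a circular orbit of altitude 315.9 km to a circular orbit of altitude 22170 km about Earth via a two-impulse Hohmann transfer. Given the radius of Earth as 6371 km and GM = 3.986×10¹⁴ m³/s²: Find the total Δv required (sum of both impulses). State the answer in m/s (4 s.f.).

Δv_total ≈ 3542 m/s

r₁ = 6371 + 315.9 = 6686.9 km = 6.6869×10⁶ m.
r₂ = 6371 + 22170 = 28541 km = 2.8541×10⁷ m.
Transfer ellipse a_t = (r₁ + r₂)/2 = 1.761×10⁷ m.
At r₁: circular v_c1 = √(μ/r₁) = 7721 m/s; transfer-perigee v_p = √[μ(2/r₁ − 1/a_t)] = 9828 m/s.
Δv₁ = v_p − v_c1 = 2107 m/s.
At r₂: circular v_c2 = √(μ/r₂) = 3737 m/s; transfer-apogee v_a = √[μ(2/r₂ − 1/a_t)] = 2303 m/s.
Δv₂ = v_c2 − v_a = 1434 m/s.
Total Δv = Δv₁ + Δv₂ = 3542 m/s.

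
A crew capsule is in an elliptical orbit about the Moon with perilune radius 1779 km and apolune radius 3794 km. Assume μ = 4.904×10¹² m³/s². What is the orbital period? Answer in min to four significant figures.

Semi-major axis a = (r_p + r_a)/2 = (1779.0 + 3794.0)/2 = 2786.5 km = 2.786×10⁶ m.
By Kepler's third law T = 2π√(a³/μ) = 2π × 2.100×10³ = 1.320×10⁴ s.
= 220.0 min.

T ≈ 220.0 min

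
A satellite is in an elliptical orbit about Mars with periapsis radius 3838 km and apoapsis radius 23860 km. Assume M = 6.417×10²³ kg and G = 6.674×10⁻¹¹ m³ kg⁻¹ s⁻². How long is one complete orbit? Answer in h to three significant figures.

μ = GM = 6.674×10⁻¹¹ × 6.417×10²³ = 4.283×10¹³ m³/s².
Semi-major axis a = (r_p + r_a)/2 = (3838.0 + 23860)/2 = 13849 km = 1.385×10⁷ m.
By Kepler's third law T = 2π√(a³/μ) = 2π × 7.875×10³ = 4.948×10⁴ s.
= 13.75 h.

T ≈ 13.7 h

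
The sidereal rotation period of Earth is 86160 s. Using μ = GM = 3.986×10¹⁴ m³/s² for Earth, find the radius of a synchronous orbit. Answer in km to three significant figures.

r_sync ≈ 42200 km

A synchronous orbit has period T, so by Kepler's third law a = (μT²/4π²)^(1/3).
μT²/4π² = 3.986×10¹⁴ × (8.616×10⁴)² / 39.48 = 7.495×10²² m³.
a = 4.216×10⁷ m = 42163 km.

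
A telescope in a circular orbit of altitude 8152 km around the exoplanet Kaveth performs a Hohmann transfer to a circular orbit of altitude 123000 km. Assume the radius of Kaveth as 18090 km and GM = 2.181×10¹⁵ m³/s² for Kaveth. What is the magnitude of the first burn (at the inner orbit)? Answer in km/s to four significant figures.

r₁ = 18090 + 8152 = 26242 km = 2.6242×10⁷ m.
r₂ = 18090 + 123000 = 141090 km = 1.4109×10⁸ m.
Transfer ellipse a_t = (r₁ + r₂)/2 = 8.367×10⁷ m.
At r₁: circular v_c1 = √(μ/r₁) = 9117 m/s; transfer-periapsis v_p = √[μ(2/r₁ − 1/a_t)] = 11840 m/s.
Δv₁ = v_p − v_c1 = 2722 m/s.
= 2.722 km/s.

Δv ≈ 2.722 km/s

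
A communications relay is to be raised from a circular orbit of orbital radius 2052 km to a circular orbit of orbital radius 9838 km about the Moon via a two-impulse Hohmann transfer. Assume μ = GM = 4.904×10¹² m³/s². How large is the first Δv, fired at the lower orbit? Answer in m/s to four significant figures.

Δv ≈ 442.8 m/s

r₁ = 2052 km = 2.052×10⁶ m.
r₂ = 9838 km = 9.838×10⁶ m.
Transfer ellipse a_t = (r₁ + r₂)/2 = 5.945×10⁶ m.
At r₁: circular v_c1 = √(μ/r₁) = 1546 m/s; transfer-perilune v_p = √[μ(2/r₁ − 1/a_t)] = 1989 m/s.
Δv₁ = v_p − v_c1 = 442.8 m/s.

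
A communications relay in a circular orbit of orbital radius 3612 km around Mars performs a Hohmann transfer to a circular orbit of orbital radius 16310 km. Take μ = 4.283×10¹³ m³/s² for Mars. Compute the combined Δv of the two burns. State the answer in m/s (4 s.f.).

Δv_total ≈ 1607 m/s

r₁ = 3612 km = 3.612×10⁶ m.
r₂ = 16310 km = 1.631×10⁷ m.
Transfer ellipse a_t = (r₁ + r₂)/2 = 9.961×10⁶ m.
At r₁: circular v_c1 = √(μ/r₁) = 3444 m/s; transfer-periapsis v_p = √[μ(2/r₁ − 1/a_t)] = 4406 m/s.
Δv₁ = v_p − v_c1 = 962.8 m/s.
At r₂: circular v_c2 = √(μ/r₂) = 1620 m/s; transfer-apoapsis v_a = √[μ(2/r₂ − 1/a_t)] = 975.8 m/s.
Δv₂ = v_c2 − v_a = 644.7 m/s.
Total Δv = Δv₁ + Δv₂ = 1607 m/s.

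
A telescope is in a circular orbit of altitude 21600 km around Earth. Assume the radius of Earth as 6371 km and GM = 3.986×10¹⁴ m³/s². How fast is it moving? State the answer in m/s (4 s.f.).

v ≈ 3775 m/s

r = 6371 + 21600 = 27971 km = 2.7971×10⁷ m.
For a circular orbit v = √(μ/r) = √(3.986×10¹⁴ / 2.797×10⁷) = √(1.425×10⁷) = 3775 m/s.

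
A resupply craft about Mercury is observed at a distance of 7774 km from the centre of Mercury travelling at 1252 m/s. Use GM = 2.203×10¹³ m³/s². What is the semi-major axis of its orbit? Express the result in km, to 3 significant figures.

a ≈ 5370 km

r = 7.774×10⁶ m.
Vis-viva rearranged: 1/a = 2/r − v²/μ = 2.573×10⁻⁷ − 7.115×10⁻⁸ = 1.861×10⁻⁷ m⁻¹.
a = 5.373×10⁶ m = 5373.0 km.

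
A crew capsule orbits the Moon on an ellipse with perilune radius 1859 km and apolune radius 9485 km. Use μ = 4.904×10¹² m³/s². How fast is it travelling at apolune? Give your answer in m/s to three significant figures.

Semi-major axis a = (r_p + r_a)/2 = 5672.0 km = 5.672×10⁶ m.
Vis-viva: v² = μ(2/r − 1/a) = 4.904×10¹² × (2.109×10⁻⁷ − 1.763×10⁻⁷) = 1.695×10⁵ m²/s².
v = 411.7 m/s.

v ≈ 412 m/s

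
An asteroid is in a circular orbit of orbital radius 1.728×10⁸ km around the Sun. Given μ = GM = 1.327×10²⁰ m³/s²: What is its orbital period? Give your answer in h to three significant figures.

r = 1.728×10⁸ km = 1.728×10¹¹ m.
Kepler's third law: T = 2π√(r³/μ) = 2π√((1.728×10¹¹)³ / 1.327×10²⁰).
r³/μ = 3.888×10¹³ s², so T = 2π × 6.236×10⁶ = 3.918×10⁷ s.
Converting: 3.918×10⁷ s ÷ 3600 = 10880 h.

T ≈ 10900 h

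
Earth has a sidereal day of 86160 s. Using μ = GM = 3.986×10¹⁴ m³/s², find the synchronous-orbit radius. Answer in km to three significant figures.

r_sync ≈ 42200 km

A synchronous orbit has period T, so by Kepler's third law a = (μT²/4π²)^(1/3).
μT²/4π² = 3.986×10¹⁴ × (8.616×10⁴)² / 39.48 = 7.495×10²² m³.
a = 4.216×10⁷ m = 42163 km.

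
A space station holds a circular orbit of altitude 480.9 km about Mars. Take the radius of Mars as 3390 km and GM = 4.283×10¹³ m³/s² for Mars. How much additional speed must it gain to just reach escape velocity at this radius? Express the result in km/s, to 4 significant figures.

r = 3390 + 480.9 = 3870.9 km = 3.8709×10⁶ m.
Circular speed v_c = √(μ/r) = 3326 m/s.
Escape speed v_esc = √(2μ/r) = √2 × v_c = 4704 m/s.
Δv = v_esc − v_c = 1378 m/s = 1.378 km/s.

Δv ≈ 1.378 km/s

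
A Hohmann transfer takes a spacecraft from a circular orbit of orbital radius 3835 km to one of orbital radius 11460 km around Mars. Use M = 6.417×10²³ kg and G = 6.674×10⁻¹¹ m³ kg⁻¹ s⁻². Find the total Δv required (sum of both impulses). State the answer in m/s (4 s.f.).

Δv_total ≈ 1313 m/s

μ = GM = 6.674×10⁻¹¹ × 6.417×10²³ = 4.283×10¹³ m³/s².
r₁ = 3835 km = 3.835×10⁶ m.
r₂ = 11460 km = 1.146×10⁷ m.
Transfer ellipse a_t = (r₁ + r₂)/2 = 7.648×10⁶ m.
At r₁: circular v_c1 = √(μ/r₁) = 3342 m/s; transfer-periapsis v_p = √[μ(2/r₁ − 1/a_t)] = 4091 m/s.
Δv₁ = v_p − v_c1 = 749.0 m/s.
At r₂: circular v_c2 = √(μ/r₂) = 1933 m/s; transfer-apoapsis v_a = √[μ(2/r₂ − 1/a_t)] = 1369 m/s.
Δv₂ = v_c2 − v_a = 564.2 m/s.
Total Δv = Δv₁ + Δv₂ = 1313 m/s.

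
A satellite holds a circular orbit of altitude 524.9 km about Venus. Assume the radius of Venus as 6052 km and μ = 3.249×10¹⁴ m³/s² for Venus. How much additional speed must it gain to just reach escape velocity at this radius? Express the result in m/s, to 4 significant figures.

Δv ≈ 2911 m/s

r = 6052 + 524.9 = 6576.9 km = 6.5769×10⁶ m.
Circular speed v_c = √(μ/r) = 7029 m/s.
Escape speed v_esc = √(2μ/r) = √2 × v_c = 9940 m/s.
Δv = v_esc − v_c = 2911 m/s.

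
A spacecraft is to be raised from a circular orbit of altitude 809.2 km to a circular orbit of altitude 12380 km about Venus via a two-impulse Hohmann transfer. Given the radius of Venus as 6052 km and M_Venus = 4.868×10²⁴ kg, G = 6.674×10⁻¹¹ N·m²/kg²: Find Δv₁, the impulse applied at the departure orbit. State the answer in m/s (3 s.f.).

Δv ≈ 1430 m/s

μ = GM = 6.674×10⁻¹¹ × 4.868×10²⁴ = 3.249×10¹⁴ m³/s².
r₁ = 6052 + 809.2 = 6861.2 km = 6.8612×10⁶ m.
r₂ = 6052 + 12380 = 18432 km = 1.8432×10⁷ m.
Transfer ellipse a_t = (r₁ + r₂)/2 = 1.265×10⁷ m.
At r₁: circular v_c1 = √(μ/r₁) = 6881 m/s; transfer-periapsis v_p = √[μ(2/r₁ − 1/a_t)] = 8307 m/s.
Δv₁ = v_p − v_c1 = 1426 m/s.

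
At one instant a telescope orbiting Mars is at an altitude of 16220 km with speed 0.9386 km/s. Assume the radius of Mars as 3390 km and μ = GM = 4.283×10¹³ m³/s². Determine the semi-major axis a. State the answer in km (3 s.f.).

a ≈ 12300 km

r = 3390 + 16220 = 19610 km = 1.961×10⁷ m.
Vis-viva rearranged: 1/a = 2/r − v²/μ = 1.020×10⁻⁷ − 2.057×10⁻⁸ = 8.142×10⁻⁸ m⁻¹.
a = 1.228×10⁷ m = 12282 km.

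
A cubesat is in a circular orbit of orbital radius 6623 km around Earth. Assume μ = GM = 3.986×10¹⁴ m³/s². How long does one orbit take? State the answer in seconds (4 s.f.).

T ≈ 5364 seconds

r = 6623 km = 6.623×10⁶ m.
Kepler's third law: T = 2π√(r³/μ) = 2π√((6.623×10⁶)³ / 3.986×10¹⁴).
r³/μ = 7.288×10⁵ s², so T = 2π × 8.537×10² = 5.364×10³ s.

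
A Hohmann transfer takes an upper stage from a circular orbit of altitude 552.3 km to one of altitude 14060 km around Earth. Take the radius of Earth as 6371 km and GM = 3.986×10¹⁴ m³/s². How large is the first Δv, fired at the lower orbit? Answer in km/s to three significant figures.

Δv ≈ 1.69 km/s

r₁ = 6371 + 552.3 = 6923.3 km = 6.9233×10⁶ m.
r₂ = 6371 + 14060 = 20431 km = 2.0431×10⁷ m.
Transfer ellipse a_t = (r₁ + r₂)/2 = 1.368×10⁷ m.
At r₁: circular v_c1 = √(μ/r₁) = 7588 m/s; transfer-perigee v_p = √[μ(2/r₁ − 1/a_t)] = 9274 m/s.
Δv₁ = v_p − v_c1 = 1686 m/s.
= 1.686 km/s.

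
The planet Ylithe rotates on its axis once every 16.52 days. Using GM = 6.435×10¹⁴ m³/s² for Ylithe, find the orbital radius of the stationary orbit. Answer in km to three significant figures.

r_sync ≈ 3.21×10⁵ km

T = 16.52 days = 1.427×10⁶ s.
A synchronous orbit has period T, so by Kepler's third law a = (μT²/4π²)^(1/3).
μT²/4π² = 6.435×10¹⁴ × (1.427×10⁶)² / 39.48 = 3.321×10²⁵ m³.
a = 3.214×10⁸ m = 3.2142×10⁵ km.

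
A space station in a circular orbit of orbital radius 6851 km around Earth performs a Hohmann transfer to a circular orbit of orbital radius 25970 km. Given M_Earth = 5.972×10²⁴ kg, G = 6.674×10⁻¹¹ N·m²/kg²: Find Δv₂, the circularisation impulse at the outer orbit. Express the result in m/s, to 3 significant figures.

Δv ≈ 1390 m/s

μ = GM = 6.674×10⁻¹¹ × 5.972×10²⁴ = 3.986×10¹⁴ m³/s².
r₁ = 6851 km = 6.851×10⁶ m.
r₂ = 25970 km = 2.597×10⁷ m.
Transfer ellipse a_t = (r₁ + r₂)/2 = 1.641×10⁷ m.
At r₁: circular v_c1 = √(μ/r₁) = 7627 m/s; transfer-perigee v_p = √[μ(2/r₁ − 1/a_t)] = 9595 m/s.
At r₂: circular v_c2 = √(μ/r₂) = 3918 m/s; transfer-apogee v_a = √[μ(2/r₂ − 1/a_t)] = 2531 m/s.
Δv₂ = v_c2 − v_a = 1386 m/s.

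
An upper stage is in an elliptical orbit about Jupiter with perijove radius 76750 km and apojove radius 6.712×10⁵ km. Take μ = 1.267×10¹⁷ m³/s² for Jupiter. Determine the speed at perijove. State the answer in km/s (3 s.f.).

v ≈ 54.4 km/s

Semi-major axis a = (r_p + r_a)/2 = 3.7398×10⁵ km = 3.740×10⁸ m.
Vis-viva: v² = μ(2/r − 1/a) = 1.267×10¹⁷ × (2.606×10⁻⁸ − 2.674×10⁻⁹) = 2.963×10⁹ m²/s².
v = 54430 m/s = 54.43 km/s.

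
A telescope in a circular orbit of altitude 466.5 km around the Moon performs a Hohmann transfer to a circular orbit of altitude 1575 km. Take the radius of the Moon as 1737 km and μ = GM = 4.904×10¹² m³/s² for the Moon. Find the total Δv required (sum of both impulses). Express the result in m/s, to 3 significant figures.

r₁ = 1737 + 466.5 = 2203.5 km = 2.2035×10⁶ m.
r₂ = 1737 + 1575 = 3312.0 km = 3.3120×10⁶ m.
Transfer ellipse a_t = (r₁ + r₂)/2 = 2.758×10⁶ m.
At r₁: circular v_c1 = √(μ/r₁) = 1492 m/s; transfer-perilune v_p = √[μ(2/r₁ − 1/a_t)] = 1635 m/s.
Δv₁ = v_p − v_c1 = 143.1 m/s.
At r₂: circular v_c2 = √(μ/r₂) = 1217 m/s; transfer-apolune v_a = √[μ(2/r₂ − 1/a_t)] = 1088 m/s.
Δv₂ = v_c2 − v_a = 129.1 m/s.
Total Δv = Δv₁ + Δv₂ = 272.2 m/s.

Δv_total ≈ 272 m/s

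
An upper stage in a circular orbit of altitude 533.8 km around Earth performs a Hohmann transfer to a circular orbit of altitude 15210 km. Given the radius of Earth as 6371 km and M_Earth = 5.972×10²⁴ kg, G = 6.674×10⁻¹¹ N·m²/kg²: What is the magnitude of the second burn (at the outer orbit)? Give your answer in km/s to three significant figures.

μ = GM = 6.674×10⁻¹¹ × 5.972×10²⁴ = 3.986×10¹⁴ m³/s².
r₁ = 6371 + 533.8 = 6904.8 km = 6.9048×10⁶ m.
r₂ = 6371 + 15210 = 21581 km = 2.1581×10⁷ m.
Transfer ellipse a_t = (r₁ + r₂)/2 = 1.424×10⁷ m.
At r₁: circular v_c1 = √(μ/r₁) = 7598 m/s; transfer-perigee v_p = √[μ(2/r₁ − 1/a_t)] = 9352 m/s.
At r₂: circular v_c2 = √(μ/r₂) = 4298 m/s; transfer-apogee v_a = √[μ(2/r₂ − 1/a_t)] = 2992 m/s.
Δv₂ = v_c2 − v_a = 1305 m/s.
= 1.305 km/s.

Δv ≈ 1.31 km/s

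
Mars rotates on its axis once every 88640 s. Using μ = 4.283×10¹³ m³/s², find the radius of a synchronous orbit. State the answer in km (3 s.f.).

A synchronous orbit has period T, so by Kepler's third law a = (μT²/4π²)^(1/3).
μT²/4π² = 4.283×10¹³ × (8.864×10⁴)² / 39.48 = 8.524×10²¹ m³.
a = 2.043×10⁷ m = 20428 km.

r_sync ≈ 20400 km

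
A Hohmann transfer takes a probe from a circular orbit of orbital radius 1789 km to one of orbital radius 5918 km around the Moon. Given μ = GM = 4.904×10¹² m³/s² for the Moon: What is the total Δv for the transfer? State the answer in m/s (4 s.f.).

r₁ = 1789 km = 1.789×10⁶ m.
r₂ = 5918 km = 5.918×10⁶ m.
Transfer ellipse a_t = (r₁ + r₂)/2 = 3.854×10⁶ m.
At r₁: circular v_c1 = √(μ/r₁) = 1656 m/s; transfer-perilune v_p = √[μ(2/r₁ − 1/a_t)] = 2052 m/s.
Δv₁ = v_p − v_c1 = 396.1 m/s.
At r₂: circular v_c2 = √(μ/r₂) = 910.3 m/s; transfer-apolune v_a = √[μ(2/r₂ − 1/a_t)] = 620.2 m/s.
Δv₂ = v_c2 − v_a = 290.1 m/s.
Total Δv = Δv₁ + Δv₂ = 686.2 m/s.

Δv_total ≈ 686.2 m/s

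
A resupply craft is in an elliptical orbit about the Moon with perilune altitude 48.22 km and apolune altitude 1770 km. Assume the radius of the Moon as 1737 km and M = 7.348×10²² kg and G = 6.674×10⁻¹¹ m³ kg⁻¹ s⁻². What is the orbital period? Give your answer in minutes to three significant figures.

μ = GM = 6.674×10⁻¹¹ × 7.348×10²² = 4.904×10¹² m³/s².
r_p = 1737 + 48.22 = 1785.2 km = 1.7852×10⁶ m.
r_a = 1737 + 1770 = 3507.0 km = 3.5070×10⁶ m.
Semi-major axis a = (r_p + r_a)/2 = (1785.2 + 3507.0)/2 = 2646.1 km = 2.646×10⁶ m.
By Kepler's third law T = 2π√(a³/μ) = 2π × 1.944×10³ = 1.221×10⁴ s.
= 203.5 minutes.

T ≈ 204 minutes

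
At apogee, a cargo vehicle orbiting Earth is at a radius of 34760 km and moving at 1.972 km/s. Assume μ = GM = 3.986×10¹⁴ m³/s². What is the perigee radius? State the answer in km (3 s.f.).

r_a = 3.476×10⁷ m.
Specific energy ε = v²/2 − μ/r = -9.523×10⁶ J/kg, so a = −μ/(2ε) = 2.093×10⁷ m.
The apsides satisfy r_p + r_a = 2a, so the perigee radius is 2a − r_a = 7.097×10⁶ m = 7097.4 km.

perigee radius ≈ 7100 km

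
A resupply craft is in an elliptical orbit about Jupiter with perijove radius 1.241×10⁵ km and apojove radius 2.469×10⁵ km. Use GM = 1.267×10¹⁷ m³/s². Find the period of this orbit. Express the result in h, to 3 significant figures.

T ≈ 12.4 h

Semi-major axis a = (r_p + r_a)/2 = (1.2410×10⁵ + 2.4690×10⁵)/2 = 1.8550×10⁵ km = 1.855×10⁸ m.
By Kepler's third law T = 2π√(a³/μ) = 2π × 7.098×10³ = 4.460×10⁴ s.
= 12.39 h.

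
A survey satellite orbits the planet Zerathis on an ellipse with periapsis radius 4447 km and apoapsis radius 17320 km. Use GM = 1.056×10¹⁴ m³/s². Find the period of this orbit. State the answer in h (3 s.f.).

T ≈ 6.10 h

Semi-major axis a = (r_p + r_a)/2 = (4447.0 + 17320)/2 = 10884 km = 1.088×10⁷ m.
By Kepler's third law T = 2π√(a³/μ) = 2π × 3.494×10³ = 2.195×10⁴ s.
= 6.098 h.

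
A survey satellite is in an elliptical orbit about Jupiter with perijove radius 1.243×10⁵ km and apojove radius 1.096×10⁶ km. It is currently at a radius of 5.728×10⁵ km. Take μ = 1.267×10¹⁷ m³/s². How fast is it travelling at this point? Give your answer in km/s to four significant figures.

v ≈ 15.32 km/s

Semi-major axis a = (r_p + r_a)/2 = 6.1015×10⁵ km = 6.102×10⁸ m.
Vis-viva: v² = μ(2/r − 1/a) = 1.267×10¹⁷ × (3.492×10⁻⁹ − 1.639×10⁻⁹) = 2.347×10⁸ m²/s².
v = 15320 m/s = 15.32 km/s.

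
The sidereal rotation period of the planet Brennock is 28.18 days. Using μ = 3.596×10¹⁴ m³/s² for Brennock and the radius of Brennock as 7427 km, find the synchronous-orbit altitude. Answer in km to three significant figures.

h_sync ≈ 3.71×10⁵ km

T = 28.18 days = 2.435×10⁶ s.
A synchronous orbit has period T, so by Kepler's third law a = (μT²/4π²)^(1/3).
μT²/4π² = 3.596×10¹⁴ × (2.435×10⁶)² / 39.48 = 5.400×10²⁵ m³.
a = 3.780×10⁸ m = 3.7797×10⁵ km.
Altitude h = a − R = 3.7797×10⁵ − 7427 = 3.7054×10⁵ km.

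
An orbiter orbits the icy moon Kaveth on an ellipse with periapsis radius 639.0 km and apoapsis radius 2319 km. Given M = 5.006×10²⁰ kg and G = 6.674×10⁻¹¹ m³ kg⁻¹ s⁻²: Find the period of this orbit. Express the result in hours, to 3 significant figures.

T ≈ 17.2 hours

μ = GM = 6.674×10⁻¹¹ × 5.006×10²⁰ = 3.341×10¹⁰ m³/s².
Semi-major axis a = (r_p + r_a)/2 = (639.00 + 2319.0)/2 = 1479.0 km = 1.479×10⁶ m.
By Kepler's third law T = 2π√(a³/μ) = 2π × 9.840×10³ = 6.183×10⁴ s.
= 17.17 hours.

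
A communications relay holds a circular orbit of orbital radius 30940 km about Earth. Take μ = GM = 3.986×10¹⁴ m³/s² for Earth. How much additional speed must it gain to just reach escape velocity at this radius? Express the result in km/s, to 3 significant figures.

Δv ≈ 1.49 km/s

r = 30940 km = 3.094×10⁷ m.
Circular speed v_c = √(μ/r) = 3589 m/s.
Escape speed v_esc = √(2μ/r) = √2 × v_c = 5076 m/s.
Δv = v_esc − v_c = 1487 m/s = 1.487 km/s.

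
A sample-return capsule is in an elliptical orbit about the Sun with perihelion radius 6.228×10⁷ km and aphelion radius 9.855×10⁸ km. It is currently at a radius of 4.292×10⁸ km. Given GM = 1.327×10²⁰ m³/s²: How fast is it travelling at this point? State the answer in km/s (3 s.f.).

Semi-major axis a = (r_p + r_a)/2 = 5.2389×10⁸ km = 5.239×10¹¹ m.
Vis-viva: v² = μ(2/r − 1/a) = 1.327×10²⁰ × (4.660×10⁻¹² − 1.909×10⁻¹²) = 3.651×10⁸ m²/s².
v = 19110 m/s = 19.11 km/s.

v ≈ 19.1 km/s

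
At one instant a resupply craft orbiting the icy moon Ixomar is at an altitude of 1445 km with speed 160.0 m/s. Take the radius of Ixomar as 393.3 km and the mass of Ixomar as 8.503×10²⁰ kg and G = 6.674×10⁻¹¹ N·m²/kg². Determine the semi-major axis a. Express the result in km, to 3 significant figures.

a ≈ 1570 km

μ = GM = 6.674×10⁻¹¹ × 8.503×10²⁰ = 5.675×10¹⁰ m³/s².
r = 393.3 + 1445 = 1838.3 km = 1.838×10⁶ m.
Vis-viva rearranged: 1/a = 2/r − v²/μ = 1.088×10⁻⁶ − 4.511×10⁻⁷ = 6.369×10⁻⁷ m⁻¹.
a = 1.570×10⁶ m = 1570.2 km.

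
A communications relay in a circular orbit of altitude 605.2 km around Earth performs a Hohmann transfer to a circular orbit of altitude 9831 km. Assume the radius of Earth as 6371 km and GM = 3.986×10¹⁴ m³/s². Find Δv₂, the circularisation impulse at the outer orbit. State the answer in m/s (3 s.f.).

r₁ = 6371 + 605.2 = 6976.2 km = 6.9762×10⁶ m.
r₂ = 6371 + 9831 = 16202 km = 1.6202×10⁷ m.
Transfer ellipse a_t = (r₁ + r₂)/2 = 1.159×10⁷ m.
At r₁: circular v_c1 = √(μ/r₁) = 7559 m/s; transfer-perigee v_p = √[μ(2/r₁ − 1/a_t)] = 8938 m/s.
At r₂: circular v_c2 = √(μ/r₂) = 4960 m/s; transfer-apogee v_a = √[μ(2/r₂ − 1/a_t)] = 3848 m/s.
Δv₂ = v_c2 − v_a = 1112 m/s.

Δv ≈ 1110 m/s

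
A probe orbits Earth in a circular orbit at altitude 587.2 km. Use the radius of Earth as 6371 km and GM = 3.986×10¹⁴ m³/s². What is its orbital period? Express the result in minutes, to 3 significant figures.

T ≈ 96.3 minutes

r = 6371 + 587.2 = 6958.2 km = 6.9582×10⁶ m.
Kepler's third law: T = 2π√(r³/μ) = 2π√((6.958×10⁶)³ / 3.986×10¹⁴).
r³/μ = 8.452×10⁵ s², so T = 2π × 9.193×10² = 5.776×10³ s.
Converting: 5.776×10³ s ÷ 60.00 = 96.27 minutes.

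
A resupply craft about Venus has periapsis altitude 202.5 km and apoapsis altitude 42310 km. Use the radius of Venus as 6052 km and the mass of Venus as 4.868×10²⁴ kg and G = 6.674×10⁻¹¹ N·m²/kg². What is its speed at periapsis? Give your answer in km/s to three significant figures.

v ≈ 9.59 km/s

μ = GM = 6.674×10⁻¹¹ × 4.868×10²⁴ = 3.249×10¹⁴ m³/s².
r_p = 6052 + 202.5 = 6254.5 km = 6.2545×10⁶ m.
r_a = 6052 + 42310 = 48362 km = 4.8362×10⁷ m.
Semi-major axis a = (r_p + r_a)/2 = 27308 km = 2.731×10⁷ m.
Vis-viva: v² = μ(2/r − 1/a) = 3.249×10¹⁴ × (3.198×10⁻⁷ − 3.662×10⁻⁸) = 9.199×10⁷ m²/s².
v = 9591 m/s = 9.591 km/s.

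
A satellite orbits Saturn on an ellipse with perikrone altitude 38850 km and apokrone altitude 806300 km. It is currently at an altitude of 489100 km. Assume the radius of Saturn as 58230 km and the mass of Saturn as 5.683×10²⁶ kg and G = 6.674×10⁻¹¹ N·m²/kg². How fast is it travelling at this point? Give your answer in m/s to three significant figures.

v ≈ 7730 m/s

μ = GM = 6.674×10⁻¹¹ × 5.683×10²⁶ = 3.793×10¹⁶ m³/s².
r_p = 58230 + 38850 = 97080 km = 9.7080×10⁷ m.
r_a = 58230 + 806300 = 864530 km = 8.6453×10⁸ m.
r = 58230 + 489100 = 5.4733×10⁵ km = 5.473×10⁸ m.
Semi-major axis a = (r_p + r_a)/2 = 4.8080×10⁵ km = 4.808×10⁸ m.
Vis-viva: v² = μ(2/r − 1/a) = 3.793×10¹⁶ × (3.654×10⁻⁹ − 2.080×10⁻⁹) = 5.971×10⁷ m²/s².
v = 7727 m/s.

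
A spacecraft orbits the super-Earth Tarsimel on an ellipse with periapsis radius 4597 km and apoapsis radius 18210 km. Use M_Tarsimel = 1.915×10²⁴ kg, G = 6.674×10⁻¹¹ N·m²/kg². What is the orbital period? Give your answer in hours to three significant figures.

T ≈ 5.95 hours

μ = GM = 6.674×10⁻¹¹ × 1.915×10²⁴ = 1.278×10¹⁴ m³/s².
Semi-major axis a = (r_p + r_a)/2 = (4597.0 + 18210)/2 = 11404 km = 1.140×10⁷ m.
By Kepler's third law T = 2π√(a³/μ) = 2π × 3.406×10³ = 2.140×10⁴ s.
= 5.945 hours.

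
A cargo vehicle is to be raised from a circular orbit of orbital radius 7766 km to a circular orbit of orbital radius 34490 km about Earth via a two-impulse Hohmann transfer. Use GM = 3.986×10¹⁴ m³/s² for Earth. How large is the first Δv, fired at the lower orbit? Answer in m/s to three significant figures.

r₁ = 7766 km = 7.766×10⁶ m.
r₂ = 34490 km = 3.449×10⁷ m.
Transfer ellipse a_t = (r₁ + r₂)/2 = 2.113×10⁷ m.
At r₁: circular v_c1 = √(μ/r₁) = 7164 m/s; transfer-perigee v_p = √[μ(2/r₁ − 1/a_t)] = 9154 m/s.
Δv₁ = v_p − v_c1 = 1989 m/s.

Δv ≈ 1990 m/s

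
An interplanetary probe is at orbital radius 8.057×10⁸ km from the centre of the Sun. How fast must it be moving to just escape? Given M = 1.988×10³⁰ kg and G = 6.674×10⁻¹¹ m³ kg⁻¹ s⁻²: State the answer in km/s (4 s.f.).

v_esc ≈ 18.15 km/s

μ = GM = 6.674×10⁻¹¹ × 1.988×10³⁰ = 1.327×10²⁰ m³/s².
r = 8.057×10⁸ km = 8.057×10¹¹ m.
Escape speed v_esc = √(2μ/r) = √(2 × 1.327×10²⁰ / 8.057×10¹¹) = √(3.294×10⁸) = 18150 m/s.
= 18.15 km/s.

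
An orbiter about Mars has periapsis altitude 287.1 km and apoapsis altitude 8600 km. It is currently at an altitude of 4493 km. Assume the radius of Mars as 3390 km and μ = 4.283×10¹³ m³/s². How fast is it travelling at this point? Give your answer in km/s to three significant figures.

v ≈ 2.32 km/s

r_p = 3390 + 287.1 = 3677.1 km = 3.6771×10⁶ m.
r_a = 3390 + 8600 = 11990 km = 1.1990×10⁷ m.
r = 3390 + 4493 = 7883.0 km = 7.883×10⁶ m.
Semi-major axis a = (r_p + r_a)/2 = 7833.6 km = 7.834×10⁶ m.
Vis-viva: v² = μ(2/r − 1/a) = 4.283×10¹³ × (2.537×10⁻⁷ − 1.277×10⁻⁷) = 5.399×10⁶ m²/s².
v = 2324 m/s = 2.324 km/s.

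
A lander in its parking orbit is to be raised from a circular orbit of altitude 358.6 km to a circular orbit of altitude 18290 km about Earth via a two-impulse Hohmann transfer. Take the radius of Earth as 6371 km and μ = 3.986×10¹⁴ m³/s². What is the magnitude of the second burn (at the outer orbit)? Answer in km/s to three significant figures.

r₁ = 6371 + 358.6 = 6729.6 km = 6.7296×10⁶ m.
r₂ = 6371 + 18290 = 24661 km = 2.4661×10⁷ m.
Transfer ellipse a_t = (r₁ + r₂)/2 = 1.570×10⁷ m.
At r₁: circular v_c1 = √(μ/r₁) = 7696 m/s; transfer-perigee v_p = √[μ(2/r₁ − 1/a_t)] = 9647 m/s.
At r₂: circular v_c2 = √(μ/r₂) = 4020 m/s; transfer-apogee v_a = √[μ(2/r₂ − 1/a_t)] = 2633 m/s.
Δv₂ = v_c2 − v_a = 1388 m/s.
= 1.388 km/s.

Δv ≈ 1.39 km/s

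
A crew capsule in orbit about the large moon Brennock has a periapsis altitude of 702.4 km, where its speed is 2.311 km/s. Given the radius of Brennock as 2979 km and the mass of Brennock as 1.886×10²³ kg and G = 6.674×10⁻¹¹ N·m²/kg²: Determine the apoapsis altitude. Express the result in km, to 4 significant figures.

μ = GM = 6.674×10⁻¹¹ × 1.886×10²³ = 1.259×10¹³ m³/s².
r_p = 2979 + 702.4 = 3681.4 km = 3.681×10⁶ m.
Specific energy ε = v²/2 − μ/r = -7.488×10⁵ J/kg, so a = −μ/(2ε) = 8.405×10⁶ m.
The apsides satisfy r_p + r_a = 2a, so the apoapsis radius is 2a − r_p = 1.313×10⁷ m = 13129 km.
Apoapsis altitude = 13129 − 2979 = 10150 km.

apoapsis altitude ≈ 10150 km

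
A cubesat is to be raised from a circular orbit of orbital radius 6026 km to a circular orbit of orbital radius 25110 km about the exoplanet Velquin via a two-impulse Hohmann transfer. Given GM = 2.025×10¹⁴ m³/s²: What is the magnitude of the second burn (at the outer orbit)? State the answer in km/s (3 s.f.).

Δv ≈ 1.07 km/s

r₁ = 6026 km = 6.026×10⁶ m.
r₂ = 25110 km = 2.511×10⁷ m.
Transfer ellipse a_t = (r₁ + r₂)/2 = 1.557×10⁷ m.
At r₁: circular v_c1 = √(μ/r₁) = 5797 m/s; transfer-periapsis v_p = √[μ(2/r₁ − 1/a_t)] = 7362 m/s.
At r₂: circular v_c2 = √(μ/r₂) = 2840 m/s; transfer-apoapsis v_a = √[μ(2/r₂ − 1/a_t)] = 1767 m/s.
Δv₂ = v_c2 − v_a = 1073 m/s.
= 1.073 km/s.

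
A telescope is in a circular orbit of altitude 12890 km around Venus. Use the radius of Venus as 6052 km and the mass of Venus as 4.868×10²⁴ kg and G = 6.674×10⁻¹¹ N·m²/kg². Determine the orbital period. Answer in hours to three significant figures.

T ≈ 7.98 hours

μ = GM = 6.674×10⁻¹¹ × 4.868×10²⁴ = 3.249×10¹⁴ m³/s².
r = 6052 + 12890 = 18942 km = 1.8942×10⁷ m.
Kepler's third law: T = 2π√(r³/μ) = 2π√((1.894×10⁷)³ / 3.249×10¹⁴).
r³/μ = 2.092×10⁷ s², so T = 2π × 4.574×10³ = 2.874×10⁴ s.
Converting: 2.874×10⁴ s ÷ 3600 = 7.983 hours.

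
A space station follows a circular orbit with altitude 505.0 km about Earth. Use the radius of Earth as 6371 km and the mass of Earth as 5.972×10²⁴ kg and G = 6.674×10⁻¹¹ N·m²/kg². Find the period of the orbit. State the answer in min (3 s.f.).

T ≈ 94.6 min

μ = GM = 6.674×10⁻¹¹ × 5.972×10²⁴ = 3.986×10¹⁴ m³/s².
r = 6371 + 505.0 = 6876.0 km = 6.8760×10⁶ m.
Kepler's third law: T = 2π√(r³/μ) = 2π√((6.876×10⁶)³ / 3.986×10¹⁴).
r³/μ = 8.156×10⁵ s², so T = 2π × 9.031×10² = 5.675×10³ s.
Converting: 5.675×10³ s ÷ 60.00 = 94.58 min.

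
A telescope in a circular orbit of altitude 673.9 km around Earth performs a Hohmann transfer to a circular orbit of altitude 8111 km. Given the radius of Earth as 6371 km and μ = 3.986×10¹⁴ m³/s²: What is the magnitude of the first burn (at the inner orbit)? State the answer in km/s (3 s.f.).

Δv ≈ 1.20 km/s

r₁ = 6371 + 673.9 = 7044.9 km = 7.0449×10⁶ m.
r₂ = 6371 + 8111 = 14482 km = 1.4482×10⁷ m.
Transfer ellipse a_t = (r₁ + r₂)/2 = 1.076×10⁷ m.
At r₁: circular v_c1 = √(μ/r₁) = 7522 m/s; transfer-perigee v_p = √[μ(2/r₁ − 1/a_t)] = 8725 m/s.
Δv₁ = v_p − v_c1 = 1203 m/s.
= 1.203 km/s.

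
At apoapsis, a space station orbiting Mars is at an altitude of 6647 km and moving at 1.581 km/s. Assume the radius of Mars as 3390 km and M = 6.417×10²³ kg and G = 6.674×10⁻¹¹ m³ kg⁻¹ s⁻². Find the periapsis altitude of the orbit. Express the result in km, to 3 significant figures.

μ = GM = 6.674×10⁻¹¹ × 6.417×10²³ = 4.283×10¹³ m³/s².
r_a = 3390 + 6647 = 10037 km = 1.004×10⁷ m.
Specific energy ε = v²/2 − μ/r = -3.017×10⁶ J/kg, so a = −μ/(2ε) = 7.097×10⁶ m.
The apsides satisfy r_p + r_a = 2a, so the periapsis radius is 2a − r_a = 4.158×10⁶ m = 4157.6 km.
Periapsis altitude = 4157.6 − 3390 = 767.60 km.

periapsis altitude ≈ 768 km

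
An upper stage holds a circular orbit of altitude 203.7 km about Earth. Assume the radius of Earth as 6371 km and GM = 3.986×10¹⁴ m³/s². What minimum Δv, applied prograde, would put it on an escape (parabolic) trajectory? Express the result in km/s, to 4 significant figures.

Δv ≈ 3.225 km/s

r = 6371 + 203.7 = 6574.7 km = 6.5747×10⁶ m.
Circular speed v_c = √(μ/r) = 7786 m/s.
Escape speed v_esc = √(2μ/r) = √2 × v_c = 11010 m/s.
Δv = v_esc − v_c = 3225 m/s = 3.225 km/s.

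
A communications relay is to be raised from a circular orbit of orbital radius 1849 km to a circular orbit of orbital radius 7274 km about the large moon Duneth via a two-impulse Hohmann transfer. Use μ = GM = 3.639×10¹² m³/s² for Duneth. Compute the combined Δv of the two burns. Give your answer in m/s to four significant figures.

Δv_total ≈ 625.7 m/s

r₁ = 1849 km = 1.849×10⁶ m.
r₂ = 7274 km = 7.274×10⁶ m.
Transfer ellipse a_t = (r₁ + r₂)/2 = 4.562×10⁶ m.
At r₁: circular v_c1 = √(μ/r₁) = 1403 m/s; transfer-periapsis v_p = √[μ(2/r₁ − 1/a_t)] = 1772 m/s.
Δv₁ = v_p − v_c1 = 368.7 m/s.
At r₂: circular v_c2 = √(μ/r₂) = 707.3 m/s; transfer-apoapsis v_a = √[μ(2/r₂ − 1/a_t)] = 450.3 m/s.
Δv₂ = v_c2 − v_a = 257.0 m/s.
Total Δv = Δv₁ + Δv₂ = 625.7 m/s.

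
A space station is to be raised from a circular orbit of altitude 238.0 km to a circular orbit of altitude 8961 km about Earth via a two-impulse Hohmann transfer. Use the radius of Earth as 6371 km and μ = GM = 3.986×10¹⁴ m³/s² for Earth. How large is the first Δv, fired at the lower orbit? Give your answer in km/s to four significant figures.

r₁ = 6371 + 238.0 = 6609.0 km = 6.6090×10⁶ m.
r₂ = 6371 + 8961 = 15332 km = 1.5332×10⁷ m.
Transfer ellipse a_t = (r₁ + r₂)/2 = 1.097×10⁷ m.
At r₁: circular v_c1 = √(μ/r₁) = 7766 m/s; transfer-perigee v_p = √[μ(2/r₁ − 1/a_t)] = 9181 m/s.
Δv₁ = v_p − v_c1 = 1415 m/s.
= 1.415 km/s.

Δv ≈ 1.415 km/s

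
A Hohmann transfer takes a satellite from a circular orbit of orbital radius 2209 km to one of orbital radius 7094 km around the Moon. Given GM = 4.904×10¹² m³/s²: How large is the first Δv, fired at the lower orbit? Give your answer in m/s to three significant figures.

Δv ≈ 350 m/s

r₁ = 2209 km = 2.209×10⁶ m.
r₂ = 7094 km = 7.094×10⁶ m.
Transfer ellipse a_t = (r₁ + r₂)/2 = 4.652×10⁶ m.
At r₁: circular v_c1 = √(μ/r₁) = 1490 m/s; transfer-perilune v_p = √[μ(2/r₁ − 1/a_t)] = 1840 m/s.
Δv₁ = v_p − v_c1 = 350.1 m/s.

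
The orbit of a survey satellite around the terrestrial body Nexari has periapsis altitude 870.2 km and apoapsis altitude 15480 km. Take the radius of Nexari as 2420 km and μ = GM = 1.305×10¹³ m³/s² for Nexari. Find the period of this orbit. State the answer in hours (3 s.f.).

T ≈ 16.7 hours

r_p = 2420 + 870.2 = 3290.2 km = 3.2902×10⁶ m.
r_a = 2420 + 15480 = 17900 km = 1.7900×10⁷ m.
Semi-major axis a = (r_p + r_a)/2 = (3290.2 + 17900)/2 = 10595 km = 1.060×10⁷ m.
By Kepler's third law T = 2π√(a³/μ) = 2π × 9.547×10³ = 5.998×10⁴ s.
= 16.66 hours.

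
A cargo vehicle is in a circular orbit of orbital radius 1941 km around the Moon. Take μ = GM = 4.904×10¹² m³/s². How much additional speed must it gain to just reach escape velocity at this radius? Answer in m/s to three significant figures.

r = 1941 km = 1.941×10⁶ m.
Circular speed v_c = √(μ/r) = 1590 m/s.
Escape speed v_esc = √(2μ/r) = √2 × v_c = 2248 m/s.
Δv = v_esc − v_c = 658.4 m/s.

Δv ≈ 658 m/s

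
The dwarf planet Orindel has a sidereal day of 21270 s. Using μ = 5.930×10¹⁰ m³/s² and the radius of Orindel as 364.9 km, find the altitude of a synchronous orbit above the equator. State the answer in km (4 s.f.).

A synchronous orbit has period T, so by Kepler's third law a = (μT²/4π²)^(1/3).
μT²/4π² = 5.930×10¹⁰ × (2.127×10⁴)² / 39.48 = 6.796×10¹⁷ m³.
a = 8.792×10⁵ m = 879.18 km.
Altitude h = a − R = 879.18 − 364.9 = 514.28 km.

h_sync ≈ 514.3 km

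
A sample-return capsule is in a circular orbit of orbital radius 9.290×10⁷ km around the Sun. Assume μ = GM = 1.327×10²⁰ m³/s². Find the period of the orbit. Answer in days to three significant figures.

r = 9.290×10⁷ km = 9.290×10¹⁰ m.
Kepler's third law: T = 2π√(r³/μ) = 2π√((9.290×10¹⁰)³ / 1.327×10²⁰).
r³/μ = 6.042×10¹² s², so T = 2π × 2.458×10⁶ = 1.544×10⁷ s.
Converting: 1.544×10⁷ s ÷ 86400 = 178.8 days.

T ≈ 179 days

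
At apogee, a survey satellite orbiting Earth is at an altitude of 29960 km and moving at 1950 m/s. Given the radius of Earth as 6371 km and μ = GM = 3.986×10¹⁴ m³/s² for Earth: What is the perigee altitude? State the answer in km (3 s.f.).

perigee altitude ≈ 1240 km

r_a = 6371 + 29960 = 36331 km = 3.633×10⁷ m.
Specific energy ε = v²/2 − μ/r = -9.070×10⁶ J/kg, so a = −μ/(2ε) = 2.197×10⁷ m.
The apsides satisfy r_p + r_a = 2a, so the perigee radius is 2a − r_a = 7.616×10⁶ m = 7615.6 km.
Perigee altitude = 7615.6 − 6371 = 1244.6 km.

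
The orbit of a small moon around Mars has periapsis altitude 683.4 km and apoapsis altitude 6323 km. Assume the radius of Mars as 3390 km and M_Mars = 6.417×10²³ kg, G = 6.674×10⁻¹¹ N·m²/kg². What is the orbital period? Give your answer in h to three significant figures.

μ = GM = 6.674×10⁻¹¹ × 6.417×10²³ = 4.283×10¹³ m³/s².
r_p = 3390 + 683.4 = 4073.4 km = 4.0734×10⁶ m.
r_a = 3390 + 6323 = 9713.0 km = 9.7130×10⁶ m.
Semi-major axis a = (r_p + r_a)/2 = (4073.4 + 9713.0)/2 = 6893.2 km = 6.893×10⁶ m.
By Kepler's third law T = 2π√(a³/μ) = 2π × 2.765×10³ = 1.738×10⁴ s.
= 4.827 h.

T ≈ 4.83 h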